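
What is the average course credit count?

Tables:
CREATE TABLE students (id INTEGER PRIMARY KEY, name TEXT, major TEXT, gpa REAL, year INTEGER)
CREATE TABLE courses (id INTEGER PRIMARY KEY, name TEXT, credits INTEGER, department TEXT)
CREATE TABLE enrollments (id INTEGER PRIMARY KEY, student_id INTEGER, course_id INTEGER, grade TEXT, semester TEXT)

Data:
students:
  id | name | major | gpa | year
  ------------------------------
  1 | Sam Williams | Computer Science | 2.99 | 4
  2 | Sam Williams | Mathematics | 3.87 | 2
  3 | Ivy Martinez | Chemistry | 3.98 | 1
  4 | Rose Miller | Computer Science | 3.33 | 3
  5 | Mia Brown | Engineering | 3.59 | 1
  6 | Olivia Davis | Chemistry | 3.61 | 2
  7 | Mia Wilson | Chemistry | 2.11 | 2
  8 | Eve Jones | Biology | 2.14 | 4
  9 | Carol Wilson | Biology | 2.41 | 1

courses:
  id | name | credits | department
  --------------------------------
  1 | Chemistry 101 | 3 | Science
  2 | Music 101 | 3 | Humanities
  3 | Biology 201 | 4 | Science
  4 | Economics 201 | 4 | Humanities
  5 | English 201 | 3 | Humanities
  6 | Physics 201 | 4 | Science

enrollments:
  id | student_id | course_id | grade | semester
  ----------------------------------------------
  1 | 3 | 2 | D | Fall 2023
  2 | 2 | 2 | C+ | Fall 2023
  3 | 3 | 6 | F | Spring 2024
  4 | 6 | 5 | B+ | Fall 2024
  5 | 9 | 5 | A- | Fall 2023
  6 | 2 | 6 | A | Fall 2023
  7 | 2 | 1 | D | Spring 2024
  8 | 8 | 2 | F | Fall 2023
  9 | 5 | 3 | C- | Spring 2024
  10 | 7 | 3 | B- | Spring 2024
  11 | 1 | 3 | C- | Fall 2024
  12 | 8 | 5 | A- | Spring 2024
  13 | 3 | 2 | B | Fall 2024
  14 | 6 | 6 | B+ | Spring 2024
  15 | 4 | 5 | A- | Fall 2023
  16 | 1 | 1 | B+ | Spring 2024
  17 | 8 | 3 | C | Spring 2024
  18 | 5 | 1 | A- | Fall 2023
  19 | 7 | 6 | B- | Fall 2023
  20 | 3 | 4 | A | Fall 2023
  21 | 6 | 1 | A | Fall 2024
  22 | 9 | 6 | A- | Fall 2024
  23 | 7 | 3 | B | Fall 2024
SELECT AVG(credits) FROM courses

Execution result:
3.50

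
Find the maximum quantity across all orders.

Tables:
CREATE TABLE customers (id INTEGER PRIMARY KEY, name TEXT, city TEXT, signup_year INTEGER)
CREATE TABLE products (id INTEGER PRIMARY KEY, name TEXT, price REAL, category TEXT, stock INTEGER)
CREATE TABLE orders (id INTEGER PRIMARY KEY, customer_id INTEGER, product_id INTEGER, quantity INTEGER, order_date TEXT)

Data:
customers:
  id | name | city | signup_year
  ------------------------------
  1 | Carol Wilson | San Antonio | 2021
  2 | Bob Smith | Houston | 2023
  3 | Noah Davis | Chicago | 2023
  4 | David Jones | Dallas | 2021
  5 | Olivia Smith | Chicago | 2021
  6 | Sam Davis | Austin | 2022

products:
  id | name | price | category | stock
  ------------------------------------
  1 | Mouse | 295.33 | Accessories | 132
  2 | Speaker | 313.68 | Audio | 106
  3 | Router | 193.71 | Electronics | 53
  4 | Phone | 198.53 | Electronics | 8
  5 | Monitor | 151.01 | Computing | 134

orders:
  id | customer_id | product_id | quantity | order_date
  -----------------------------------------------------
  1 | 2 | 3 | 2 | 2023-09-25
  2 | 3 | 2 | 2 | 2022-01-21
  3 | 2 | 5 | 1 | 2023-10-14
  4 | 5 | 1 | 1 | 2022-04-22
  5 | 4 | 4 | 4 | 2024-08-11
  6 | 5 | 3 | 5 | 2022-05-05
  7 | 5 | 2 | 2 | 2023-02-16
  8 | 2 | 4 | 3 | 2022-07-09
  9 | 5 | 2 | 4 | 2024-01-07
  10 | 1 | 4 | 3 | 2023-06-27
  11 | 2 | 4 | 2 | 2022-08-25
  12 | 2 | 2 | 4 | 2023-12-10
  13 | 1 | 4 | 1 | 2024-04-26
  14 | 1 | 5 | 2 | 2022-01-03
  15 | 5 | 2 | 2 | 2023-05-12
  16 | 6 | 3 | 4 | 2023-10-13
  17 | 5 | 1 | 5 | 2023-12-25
SELECT MAX(quantity) FROM orders

Execution result:
5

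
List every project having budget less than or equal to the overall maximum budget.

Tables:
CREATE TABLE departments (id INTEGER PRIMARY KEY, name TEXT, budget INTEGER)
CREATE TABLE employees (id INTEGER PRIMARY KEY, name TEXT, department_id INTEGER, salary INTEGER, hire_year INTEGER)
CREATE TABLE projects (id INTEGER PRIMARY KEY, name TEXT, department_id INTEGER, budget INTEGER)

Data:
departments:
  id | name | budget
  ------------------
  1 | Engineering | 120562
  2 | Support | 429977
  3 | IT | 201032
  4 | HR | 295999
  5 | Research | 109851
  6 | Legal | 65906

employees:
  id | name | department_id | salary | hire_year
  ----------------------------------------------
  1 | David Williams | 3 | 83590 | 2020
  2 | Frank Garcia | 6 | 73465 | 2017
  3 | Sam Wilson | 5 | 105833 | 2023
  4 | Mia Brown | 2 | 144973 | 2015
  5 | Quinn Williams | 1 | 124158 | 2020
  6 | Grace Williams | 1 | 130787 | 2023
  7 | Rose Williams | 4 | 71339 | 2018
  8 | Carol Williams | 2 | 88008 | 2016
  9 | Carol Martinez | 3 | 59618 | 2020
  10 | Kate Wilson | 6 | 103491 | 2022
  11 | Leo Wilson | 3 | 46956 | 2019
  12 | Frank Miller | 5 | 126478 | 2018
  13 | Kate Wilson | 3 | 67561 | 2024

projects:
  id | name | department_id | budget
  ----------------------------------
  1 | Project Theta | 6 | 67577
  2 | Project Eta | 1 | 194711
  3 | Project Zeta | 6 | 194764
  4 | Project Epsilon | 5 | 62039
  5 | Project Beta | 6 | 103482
SELECT name, budget FROM projects WHERE budget <= (SELECT MAX(budget) FROM projects)

Execution result:
name | budget
Project Theta | 67577
Project Eta | 194711
Project Zeta | 194764
Project Epsilon | 62039
Project Beta | 103482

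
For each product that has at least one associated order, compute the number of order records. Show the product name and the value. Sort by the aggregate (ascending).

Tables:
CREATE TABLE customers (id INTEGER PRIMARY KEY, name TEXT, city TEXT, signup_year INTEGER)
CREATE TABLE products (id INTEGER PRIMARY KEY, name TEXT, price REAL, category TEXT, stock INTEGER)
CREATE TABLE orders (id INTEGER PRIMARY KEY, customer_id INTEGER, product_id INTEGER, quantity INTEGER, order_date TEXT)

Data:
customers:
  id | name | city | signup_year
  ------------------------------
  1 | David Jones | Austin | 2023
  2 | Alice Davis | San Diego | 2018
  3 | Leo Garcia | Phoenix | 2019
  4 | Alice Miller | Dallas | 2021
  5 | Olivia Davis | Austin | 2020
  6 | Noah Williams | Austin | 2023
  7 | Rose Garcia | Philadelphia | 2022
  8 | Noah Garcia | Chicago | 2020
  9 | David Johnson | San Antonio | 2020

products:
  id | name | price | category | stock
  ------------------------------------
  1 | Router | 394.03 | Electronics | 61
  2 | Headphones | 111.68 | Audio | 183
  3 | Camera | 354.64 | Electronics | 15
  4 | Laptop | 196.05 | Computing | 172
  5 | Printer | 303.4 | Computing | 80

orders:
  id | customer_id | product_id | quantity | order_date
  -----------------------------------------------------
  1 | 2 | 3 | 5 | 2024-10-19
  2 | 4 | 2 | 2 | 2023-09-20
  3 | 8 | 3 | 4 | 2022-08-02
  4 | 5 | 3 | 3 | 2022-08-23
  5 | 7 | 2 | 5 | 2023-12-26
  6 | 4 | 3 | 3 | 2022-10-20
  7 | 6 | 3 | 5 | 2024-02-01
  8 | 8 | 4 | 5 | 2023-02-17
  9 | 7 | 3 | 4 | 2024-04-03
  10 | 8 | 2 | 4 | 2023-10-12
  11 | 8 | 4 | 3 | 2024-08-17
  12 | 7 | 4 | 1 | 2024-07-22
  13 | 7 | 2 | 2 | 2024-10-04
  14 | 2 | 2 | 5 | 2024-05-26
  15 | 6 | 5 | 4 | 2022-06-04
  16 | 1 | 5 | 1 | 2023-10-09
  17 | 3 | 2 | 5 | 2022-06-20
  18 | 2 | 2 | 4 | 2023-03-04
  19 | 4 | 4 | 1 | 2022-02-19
SELECT p.name, COUNT(*) AS n FROM orders c JOIN products p ON c.product_id = p.id GROUP BY p.id, p.name ORDER BY n ASC

Execution result:
name | n
Printer | 2
Laptop | 4
Camera | 6
Headphones | 7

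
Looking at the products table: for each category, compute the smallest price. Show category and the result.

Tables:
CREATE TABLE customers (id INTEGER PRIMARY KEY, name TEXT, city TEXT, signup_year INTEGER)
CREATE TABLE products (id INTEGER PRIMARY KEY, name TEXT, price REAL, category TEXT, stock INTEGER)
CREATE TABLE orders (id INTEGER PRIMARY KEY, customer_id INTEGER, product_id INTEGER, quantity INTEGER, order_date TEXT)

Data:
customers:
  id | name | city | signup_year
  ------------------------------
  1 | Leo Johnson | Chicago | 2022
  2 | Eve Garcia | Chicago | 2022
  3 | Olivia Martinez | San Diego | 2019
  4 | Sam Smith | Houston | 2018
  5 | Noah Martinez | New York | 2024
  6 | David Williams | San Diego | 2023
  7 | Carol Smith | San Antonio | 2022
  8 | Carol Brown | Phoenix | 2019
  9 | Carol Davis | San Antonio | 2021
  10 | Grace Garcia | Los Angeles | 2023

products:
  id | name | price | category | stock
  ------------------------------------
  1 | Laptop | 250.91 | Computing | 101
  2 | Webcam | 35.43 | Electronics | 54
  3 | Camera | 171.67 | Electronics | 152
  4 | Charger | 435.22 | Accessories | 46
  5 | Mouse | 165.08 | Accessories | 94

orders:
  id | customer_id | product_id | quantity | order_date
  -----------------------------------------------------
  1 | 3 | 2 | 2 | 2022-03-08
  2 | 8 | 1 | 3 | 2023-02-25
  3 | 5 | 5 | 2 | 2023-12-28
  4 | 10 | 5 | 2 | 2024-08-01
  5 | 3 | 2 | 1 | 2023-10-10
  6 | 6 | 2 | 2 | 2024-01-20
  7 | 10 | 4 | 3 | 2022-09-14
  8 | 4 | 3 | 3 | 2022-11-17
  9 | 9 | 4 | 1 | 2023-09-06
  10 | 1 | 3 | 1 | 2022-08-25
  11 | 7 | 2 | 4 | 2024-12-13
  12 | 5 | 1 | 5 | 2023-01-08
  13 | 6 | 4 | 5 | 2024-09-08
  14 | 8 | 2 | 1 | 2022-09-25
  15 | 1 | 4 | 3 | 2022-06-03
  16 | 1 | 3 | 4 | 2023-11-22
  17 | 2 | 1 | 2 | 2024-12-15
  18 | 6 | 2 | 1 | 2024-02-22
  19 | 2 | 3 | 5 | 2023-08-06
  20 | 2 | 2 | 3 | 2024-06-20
SELECT category, MIN(price) AS min_price FROM products GROUP BY category

Execution result:
category | min_price
Accessories | 165.08
Computing | 250.91
Electronics | 35.43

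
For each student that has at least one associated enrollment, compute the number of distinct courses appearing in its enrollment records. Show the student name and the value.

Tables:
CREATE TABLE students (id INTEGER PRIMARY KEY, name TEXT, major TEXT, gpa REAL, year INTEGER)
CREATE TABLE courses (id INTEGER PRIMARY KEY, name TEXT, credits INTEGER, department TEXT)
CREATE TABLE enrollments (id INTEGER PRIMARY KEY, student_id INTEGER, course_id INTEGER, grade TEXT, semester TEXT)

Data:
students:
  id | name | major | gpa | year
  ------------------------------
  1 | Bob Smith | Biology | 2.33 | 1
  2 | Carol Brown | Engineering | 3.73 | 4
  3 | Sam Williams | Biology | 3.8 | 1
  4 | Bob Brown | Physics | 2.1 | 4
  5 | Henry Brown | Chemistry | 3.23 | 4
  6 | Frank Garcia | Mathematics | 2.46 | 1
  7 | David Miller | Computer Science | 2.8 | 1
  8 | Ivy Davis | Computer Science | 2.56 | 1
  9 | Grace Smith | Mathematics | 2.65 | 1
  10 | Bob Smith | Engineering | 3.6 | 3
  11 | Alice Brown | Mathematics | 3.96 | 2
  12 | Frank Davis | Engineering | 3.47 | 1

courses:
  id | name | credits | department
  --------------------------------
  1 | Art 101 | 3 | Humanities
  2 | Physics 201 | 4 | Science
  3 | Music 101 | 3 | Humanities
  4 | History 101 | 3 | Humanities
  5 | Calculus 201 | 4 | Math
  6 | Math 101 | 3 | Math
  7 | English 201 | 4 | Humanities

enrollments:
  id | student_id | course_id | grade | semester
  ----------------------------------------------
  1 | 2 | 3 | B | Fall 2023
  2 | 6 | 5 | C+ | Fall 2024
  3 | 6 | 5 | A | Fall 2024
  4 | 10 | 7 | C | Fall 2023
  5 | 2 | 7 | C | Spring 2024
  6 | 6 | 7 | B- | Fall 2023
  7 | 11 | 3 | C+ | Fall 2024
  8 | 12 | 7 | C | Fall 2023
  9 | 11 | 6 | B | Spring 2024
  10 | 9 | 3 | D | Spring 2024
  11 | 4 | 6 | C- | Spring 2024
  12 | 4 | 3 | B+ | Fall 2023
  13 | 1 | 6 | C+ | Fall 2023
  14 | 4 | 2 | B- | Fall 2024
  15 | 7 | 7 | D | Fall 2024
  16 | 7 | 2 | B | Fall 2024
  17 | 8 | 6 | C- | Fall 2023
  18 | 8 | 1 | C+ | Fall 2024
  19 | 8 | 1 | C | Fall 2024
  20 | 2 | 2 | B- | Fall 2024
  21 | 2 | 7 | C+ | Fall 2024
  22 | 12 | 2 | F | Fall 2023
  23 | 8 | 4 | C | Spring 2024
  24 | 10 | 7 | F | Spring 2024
SELECT p.name, COUNT(DISTINCT c.course_id) AS distinct_course_count FROM enrollments c JOIN students p ON c.student_id = p.id GROUP BY p.id, p.name

Execution result:
name | distinct_course_count
Bob Smith | 1
Carol Brown | 3
Bob Brown | 3
Frank Garcia | 2
David Miller | 2
Ivy Davis | 3
Grace Smith | 1
Bob Smith | 1
Alice Brown | 2
Frank Davis | 2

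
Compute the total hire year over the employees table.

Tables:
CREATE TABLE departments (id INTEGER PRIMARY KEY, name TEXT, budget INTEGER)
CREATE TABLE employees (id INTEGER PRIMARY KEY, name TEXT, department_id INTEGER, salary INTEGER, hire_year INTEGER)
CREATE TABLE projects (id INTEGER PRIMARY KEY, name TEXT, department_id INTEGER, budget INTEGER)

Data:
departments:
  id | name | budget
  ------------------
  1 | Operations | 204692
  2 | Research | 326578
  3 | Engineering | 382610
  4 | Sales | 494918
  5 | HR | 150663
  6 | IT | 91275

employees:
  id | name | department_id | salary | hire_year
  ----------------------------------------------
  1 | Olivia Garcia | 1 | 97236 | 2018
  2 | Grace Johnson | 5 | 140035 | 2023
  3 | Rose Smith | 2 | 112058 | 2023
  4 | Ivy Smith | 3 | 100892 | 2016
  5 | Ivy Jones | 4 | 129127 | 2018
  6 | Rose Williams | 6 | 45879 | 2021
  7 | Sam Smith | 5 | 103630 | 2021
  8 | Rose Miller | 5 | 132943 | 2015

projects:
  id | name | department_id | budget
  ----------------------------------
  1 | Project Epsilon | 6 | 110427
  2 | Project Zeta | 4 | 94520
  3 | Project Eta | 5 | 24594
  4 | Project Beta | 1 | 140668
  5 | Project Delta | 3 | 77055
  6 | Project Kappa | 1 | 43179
SELECT SUM(hire_year) FROM employees

Execution result:
16155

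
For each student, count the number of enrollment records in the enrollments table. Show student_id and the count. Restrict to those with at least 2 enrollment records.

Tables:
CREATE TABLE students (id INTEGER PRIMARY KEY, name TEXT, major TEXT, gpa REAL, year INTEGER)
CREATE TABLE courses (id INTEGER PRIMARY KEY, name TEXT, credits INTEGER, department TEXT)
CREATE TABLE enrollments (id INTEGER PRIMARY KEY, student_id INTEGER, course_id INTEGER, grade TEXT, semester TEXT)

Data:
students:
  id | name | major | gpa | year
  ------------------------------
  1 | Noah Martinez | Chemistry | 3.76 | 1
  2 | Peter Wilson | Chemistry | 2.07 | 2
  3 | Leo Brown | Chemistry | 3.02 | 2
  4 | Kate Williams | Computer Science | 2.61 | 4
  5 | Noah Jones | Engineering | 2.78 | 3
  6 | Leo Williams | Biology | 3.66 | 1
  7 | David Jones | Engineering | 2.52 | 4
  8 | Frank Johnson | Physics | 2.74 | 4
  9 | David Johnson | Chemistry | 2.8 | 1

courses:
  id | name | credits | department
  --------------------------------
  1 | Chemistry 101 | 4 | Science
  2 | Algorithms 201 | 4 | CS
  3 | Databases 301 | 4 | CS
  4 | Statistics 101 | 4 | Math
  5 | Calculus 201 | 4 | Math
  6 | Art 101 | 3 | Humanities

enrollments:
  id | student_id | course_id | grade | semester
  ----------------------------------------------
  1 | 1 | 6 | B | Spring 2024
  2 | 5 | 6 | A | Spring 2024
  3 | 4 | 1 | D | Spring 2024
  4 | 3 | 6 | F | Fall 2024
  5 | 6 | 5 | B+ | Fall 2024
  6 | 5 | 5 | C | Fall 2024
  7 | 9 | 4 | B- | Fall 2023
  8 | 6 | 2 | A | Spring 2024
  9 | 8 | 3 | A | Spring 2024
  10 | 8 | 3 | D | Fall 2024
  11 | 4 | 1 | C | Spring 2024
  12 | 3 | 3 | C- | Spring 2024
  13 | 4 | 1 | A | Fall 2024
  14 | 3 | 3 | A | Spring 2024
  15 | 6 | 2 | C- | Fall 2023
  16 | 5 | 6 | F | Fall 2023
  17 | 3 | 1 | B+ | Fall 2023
SELECT student_id, COUNT(*) AS enrollment_count FROM enrollments GROUP BY student_id HAVING COUNT(*) >= 2

Execution result:
student_id | enrollment_count
3 | 4
4 | 3
5 | 3
6 | 3
8 | 2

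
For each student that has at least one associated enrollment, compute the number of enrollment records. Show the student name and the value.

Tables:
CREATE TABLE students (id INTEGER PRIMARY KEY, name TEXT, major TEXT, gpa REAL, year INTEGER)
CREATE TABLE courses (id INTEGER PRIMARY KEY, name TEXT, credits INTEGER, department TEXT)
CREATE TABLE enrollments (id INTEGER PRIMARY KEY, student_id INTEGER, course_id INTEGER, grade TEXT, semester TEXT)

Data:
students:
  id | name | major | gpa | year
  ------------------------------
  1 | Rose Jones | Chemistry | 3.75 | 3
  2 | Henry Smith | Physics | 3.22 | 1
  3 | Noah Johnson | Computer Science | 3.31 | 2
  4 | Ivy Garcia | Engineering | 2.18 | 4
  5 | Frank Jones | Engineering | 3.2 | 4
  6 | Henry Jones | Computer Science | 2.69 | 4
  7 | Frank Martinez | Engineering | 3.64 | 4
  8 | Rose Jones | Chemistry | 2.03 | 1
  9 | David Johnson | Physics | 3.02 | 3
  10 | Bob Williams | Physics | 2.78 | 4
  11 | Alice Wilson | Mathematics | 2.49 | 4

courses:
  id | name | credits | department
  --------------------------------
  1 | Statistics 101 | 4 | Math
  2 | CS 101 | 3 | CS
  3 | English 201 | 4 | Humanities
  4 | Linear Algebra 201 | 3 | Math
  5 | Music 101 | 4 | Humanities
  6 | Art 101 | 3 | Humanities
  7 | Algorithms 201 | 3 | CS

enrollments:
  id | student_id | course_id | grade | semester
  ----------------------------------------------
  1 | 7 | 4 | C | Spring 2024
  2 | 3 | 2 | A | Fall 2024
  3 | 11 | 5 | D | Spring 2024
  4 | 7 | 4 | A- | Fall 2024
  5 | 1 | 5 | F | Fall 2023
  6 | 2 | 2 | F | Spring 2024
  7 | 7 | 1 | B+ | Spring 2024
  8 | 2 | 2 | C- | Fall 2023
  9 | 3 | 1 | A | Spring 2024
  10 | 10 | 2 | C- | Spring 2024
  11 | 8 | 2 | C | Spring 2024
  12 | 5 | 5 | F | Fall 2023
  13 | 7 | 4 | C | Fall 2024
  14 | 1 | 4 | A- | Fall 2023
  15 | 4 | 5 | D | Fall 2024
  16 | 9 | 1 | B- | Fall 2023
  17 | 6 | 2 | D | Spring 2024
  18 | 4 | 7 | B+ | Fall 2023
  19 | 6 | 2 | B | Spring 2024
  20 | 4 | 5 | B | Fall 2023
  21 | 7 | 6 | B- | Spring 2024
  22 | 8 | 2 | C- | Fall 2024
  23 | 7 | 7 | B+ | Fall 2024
SELECT p.name, COUNT(*) AS n FROM enrollments c JOIN students p ON c.student_id = p.id GROUP BY p.id, p.name

Execution result:
name | n
Rose Jones | 2
Henry Smith | 2
Noah Johnson | 2
Ivy Garcia | 3
Frank Jones | 1
Henry Jones | 2
Frank Martinez | 6
Rose Jones | 2
David Johnson | 1
Bob Williams | 1
Alice Wilson | 1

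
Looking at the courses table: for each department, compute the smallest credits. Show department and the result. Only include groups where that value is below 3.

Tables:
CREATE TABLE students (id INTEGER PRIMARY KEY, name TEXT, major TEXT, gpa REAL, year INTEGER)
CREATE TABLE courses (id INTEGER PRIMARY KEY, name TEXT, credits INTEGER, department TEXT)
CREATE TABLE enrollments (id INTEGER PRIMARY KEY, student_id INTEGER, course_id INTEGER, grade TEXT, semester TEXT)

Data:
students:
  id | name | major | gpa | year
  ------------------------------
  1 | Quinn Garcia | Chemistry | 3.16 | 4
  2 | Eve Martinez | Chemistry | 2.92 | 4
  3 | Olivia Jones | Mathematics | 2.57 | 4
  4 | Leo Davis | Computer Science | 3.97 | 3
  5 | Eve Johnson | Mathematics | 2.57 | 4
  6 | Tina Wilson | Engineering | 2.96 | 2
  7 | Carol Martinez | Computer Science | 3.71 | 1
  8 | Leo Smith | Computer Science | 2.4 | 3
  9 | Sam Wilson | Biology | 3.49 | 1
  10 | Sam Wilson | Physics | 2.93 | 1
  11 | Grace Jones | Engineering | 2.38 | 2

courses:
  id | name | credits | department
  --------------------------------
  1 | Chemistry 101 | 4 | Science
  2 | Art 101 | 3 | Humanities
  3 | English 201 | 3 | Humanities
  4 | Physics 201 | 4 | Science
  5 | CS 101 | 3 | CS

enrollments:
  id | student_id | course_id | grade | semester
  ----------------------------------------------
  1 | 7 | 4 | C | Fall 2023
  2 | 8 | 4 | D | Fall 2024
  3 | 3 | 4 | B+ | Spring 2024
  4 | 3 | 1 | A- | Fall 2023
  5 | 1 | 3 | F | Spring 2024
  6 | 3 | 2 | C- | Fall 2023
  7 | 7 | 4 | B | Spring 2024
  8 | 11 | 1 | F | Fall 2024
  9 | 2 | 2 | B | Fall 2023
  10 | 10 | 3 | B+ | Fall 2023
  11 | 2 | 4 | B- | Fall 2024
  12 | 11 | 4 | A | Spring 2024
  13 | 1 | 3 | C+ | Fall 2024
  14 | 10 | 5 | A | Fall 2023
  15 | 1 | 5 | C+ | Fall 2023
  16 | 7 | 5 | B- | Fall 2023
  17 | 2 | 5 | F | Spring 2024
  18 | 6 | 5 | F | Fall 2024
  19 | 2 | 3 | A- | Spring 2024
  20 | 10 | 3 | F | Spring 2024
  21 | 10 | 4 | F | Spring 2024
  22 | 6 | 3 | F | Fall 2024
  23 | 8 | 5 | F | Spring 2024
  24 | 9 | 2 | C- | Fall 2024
SELECT department, MIN(credits) AS min_credits FROM courses GROUP BY department HAVING MIN(credits) < 3

Execution result:
(no rows)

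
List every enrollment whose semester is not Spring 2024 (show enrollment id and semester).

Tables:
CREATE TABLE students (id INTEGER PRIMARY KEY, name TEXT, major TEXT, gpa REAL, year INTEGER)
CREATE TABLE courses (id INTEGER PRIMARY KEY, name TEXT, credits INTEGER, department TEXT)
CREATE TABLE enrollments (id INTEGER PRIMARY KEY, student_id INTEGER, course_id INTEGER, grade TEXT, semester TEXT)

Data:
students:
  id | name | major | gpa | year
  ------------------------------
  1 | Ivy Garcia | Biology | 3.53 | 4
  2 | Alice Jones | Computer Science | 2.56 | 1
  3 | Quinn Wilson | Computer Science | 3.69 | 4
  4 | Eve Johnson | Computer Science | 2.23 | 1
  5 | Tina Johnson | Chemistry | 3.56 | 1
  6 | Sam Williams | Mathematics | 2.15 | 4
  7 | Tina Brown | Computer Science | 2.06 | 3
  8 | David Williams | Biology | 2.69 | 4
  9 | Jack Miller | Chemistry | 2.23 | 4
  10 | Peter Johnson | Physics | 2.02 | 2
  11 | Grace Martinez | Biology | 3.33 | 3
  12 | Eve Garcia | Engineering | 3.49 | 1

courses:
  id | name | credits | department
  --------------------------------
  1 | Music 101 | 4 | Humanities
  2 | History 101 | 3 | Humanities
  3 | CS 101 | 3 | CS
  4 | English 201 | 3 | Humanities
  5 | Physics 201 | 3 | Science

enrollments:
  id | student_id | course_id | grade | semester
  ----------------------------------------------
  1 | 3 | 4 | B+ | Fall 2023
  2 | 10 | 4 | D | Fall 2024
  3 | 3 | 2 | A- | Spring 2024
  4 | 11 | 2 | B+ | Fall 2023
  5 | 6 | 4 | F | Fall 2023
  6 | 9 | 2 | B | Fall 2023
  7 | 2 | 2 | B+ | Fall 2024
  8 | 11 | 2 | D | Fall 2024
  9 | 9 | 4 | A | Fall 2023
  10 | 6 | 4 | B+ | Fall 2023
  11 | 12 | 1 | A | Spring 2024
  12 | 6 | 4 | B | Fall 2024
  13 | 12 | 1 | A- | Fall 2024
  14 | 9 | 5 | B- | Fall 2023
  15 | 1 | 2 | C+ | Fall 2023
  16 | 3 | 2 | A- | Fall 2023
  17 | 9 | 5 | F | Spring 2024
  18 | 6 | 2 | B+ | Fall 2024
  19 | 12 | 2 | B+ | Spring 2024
SELECT id, semester FROM enrollments WHERE semester <> 'Spring 2024'

Execution result:
id | semester
1 | Fall 2023
2 | Fall 2024
4 | Fall 2023
5 | Fall 2023
6 | Fall 2023
7 | Fall 2024
8 | Fall 2024
9 | Fall 2023
10 | Fall 2023
12 | Fall 2024
13 | Fall 2024
14 | Fall 2023
15 | Fall 2023
16 | Fall 2023
18 | Fall 2024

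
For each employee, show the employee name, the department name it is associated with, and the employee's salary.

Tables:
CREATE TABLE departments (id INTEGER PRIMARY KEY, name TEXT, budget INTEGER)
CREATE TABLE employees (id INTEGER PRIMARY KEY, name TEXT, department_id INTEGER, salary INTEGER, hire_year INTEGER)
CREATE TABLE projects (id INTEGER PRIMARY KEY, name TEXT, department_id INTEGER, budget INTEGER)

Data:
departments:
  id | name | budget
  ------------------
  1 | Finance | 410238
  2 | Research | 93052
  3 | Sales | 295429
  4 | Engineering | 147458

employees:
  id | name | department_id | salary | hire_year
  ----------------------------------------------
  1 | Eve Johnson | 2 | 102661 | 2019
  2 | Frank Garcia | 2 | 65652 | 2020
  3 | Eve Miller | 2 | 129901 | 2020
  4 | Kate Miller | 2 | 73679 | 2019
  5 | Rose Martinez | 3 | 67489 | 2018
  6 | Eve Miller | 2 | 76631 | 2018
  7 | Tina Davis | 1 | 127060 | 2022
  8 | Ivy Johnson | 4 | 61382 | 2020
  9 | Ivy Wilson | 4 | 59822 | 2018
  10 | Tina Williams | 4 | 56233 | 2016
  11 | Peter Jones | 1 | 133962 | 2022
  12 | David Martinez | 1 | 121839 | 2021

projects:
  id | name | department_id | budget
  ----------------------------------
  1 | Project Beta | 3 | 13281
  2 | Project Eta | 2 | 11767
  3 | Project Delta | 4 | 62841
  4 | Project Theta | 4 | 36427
SELECT c.name, p.name AS department, c.salary FROM employees c JOIN departments p ON c.department_id = p.id

Execution result:
name | department | salary
Eve Johnson | Research | 102661
Frank Garcia | Research | 65652
Eve Miller | Research | 129901
Kate Miller | Research | 73679
Rose Martinez | Sales | 67489
Eve Miller | Research | 76631
Tina Davis | Finance | 127060
Ivy Johnson | Engineering | 61382
Ivy Wilson | Engineering | 59822
Tina Williams | Engineering | 56233
Peter Jones | Finance | 133962
David Martinez | Finance | 121839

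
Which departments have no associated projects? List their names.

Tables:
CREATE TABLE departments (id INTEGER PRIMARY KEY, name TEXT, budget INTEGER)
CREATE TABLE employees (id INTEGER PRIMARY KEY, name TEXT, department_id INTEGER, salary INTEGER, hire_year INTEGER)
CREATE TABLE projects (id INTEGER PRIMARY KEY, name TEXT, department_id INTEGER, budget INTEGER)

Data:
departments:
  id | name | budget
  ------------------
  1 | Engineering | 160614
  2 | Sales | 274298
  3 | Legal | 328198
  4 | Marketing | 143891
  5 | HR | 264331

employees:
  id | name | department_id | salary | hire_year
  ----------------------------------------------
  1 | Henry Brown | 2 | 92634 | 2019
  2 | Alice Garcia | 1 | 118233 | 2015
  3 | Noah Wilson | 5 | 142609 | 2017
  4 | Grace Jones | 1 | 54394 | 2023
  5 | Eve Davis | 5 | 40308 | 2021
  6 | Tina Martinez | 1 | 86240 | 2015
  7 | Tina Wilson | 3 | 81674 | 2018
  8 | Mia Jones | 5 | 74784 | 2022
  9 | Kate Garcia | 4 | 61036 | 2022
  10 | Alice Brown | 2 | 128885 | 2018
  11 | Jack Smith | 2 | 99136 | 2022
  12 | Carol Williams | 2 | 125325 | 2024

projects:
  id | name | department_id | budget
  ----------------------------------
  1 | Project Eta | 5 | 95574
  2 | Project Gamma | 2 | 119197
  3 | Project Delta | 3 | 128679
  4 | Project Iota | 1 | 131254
SELECT p.name FROM departments p LEFT JOIN projects c ON c.department_id = p.id WHERE c.id IS NULL

Execution result:
Marketing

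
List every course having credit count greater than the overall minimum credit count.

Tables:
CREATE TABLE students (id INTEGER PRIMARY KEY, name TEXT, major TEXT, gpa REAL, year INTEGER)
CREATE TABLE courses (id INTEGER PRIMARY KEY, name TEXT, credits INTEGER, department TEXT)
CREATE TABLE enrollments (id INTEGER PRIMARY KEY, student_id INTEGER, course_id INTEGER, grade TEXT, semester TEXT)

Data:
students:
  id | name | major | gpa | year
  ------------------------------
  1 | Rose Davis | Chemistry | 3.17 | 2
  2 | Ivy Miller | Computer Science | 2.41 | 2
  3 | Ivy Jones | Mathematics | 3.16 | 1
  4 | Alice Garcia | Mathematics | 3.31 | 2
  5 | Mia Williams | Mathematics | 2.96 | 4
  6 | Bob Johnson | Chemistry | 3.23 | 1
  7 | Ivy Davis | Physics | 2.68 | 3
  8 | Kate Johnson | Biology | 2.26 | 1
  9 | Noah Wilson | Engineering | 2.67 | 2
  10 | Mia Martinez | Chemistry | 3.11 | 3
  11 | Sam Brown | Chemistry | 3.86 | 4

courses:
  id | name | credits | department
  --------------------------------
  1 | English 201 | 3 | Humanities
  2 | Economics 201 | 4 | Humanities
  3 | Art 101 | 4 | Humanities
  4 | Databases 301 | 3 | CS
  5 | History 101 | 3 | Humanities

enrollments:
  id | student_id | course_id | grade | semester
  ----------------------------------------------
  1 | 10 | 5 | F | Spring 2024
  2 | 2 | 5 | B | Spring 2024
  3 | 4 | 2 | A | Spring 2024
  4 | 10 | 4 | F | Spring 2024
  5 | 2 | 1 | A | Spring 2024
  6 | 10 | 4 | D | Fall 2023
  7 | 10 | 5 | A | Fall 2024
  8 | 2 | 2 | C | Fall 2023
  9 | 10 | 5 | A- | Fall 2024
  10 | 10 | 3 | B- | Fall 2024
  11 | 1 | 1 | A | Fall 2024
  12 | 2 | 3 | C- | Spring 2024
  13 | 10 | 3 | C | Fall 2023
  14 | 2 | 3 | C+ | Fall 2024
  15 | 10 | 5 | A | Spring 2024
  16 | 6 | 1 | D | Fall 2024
SELECT name, credits FROM courses WHERE credits > (SELECT MIN(credits) FROM courses)

Execution result:
name | credits
Economics 201 | 4
Art 101 | 4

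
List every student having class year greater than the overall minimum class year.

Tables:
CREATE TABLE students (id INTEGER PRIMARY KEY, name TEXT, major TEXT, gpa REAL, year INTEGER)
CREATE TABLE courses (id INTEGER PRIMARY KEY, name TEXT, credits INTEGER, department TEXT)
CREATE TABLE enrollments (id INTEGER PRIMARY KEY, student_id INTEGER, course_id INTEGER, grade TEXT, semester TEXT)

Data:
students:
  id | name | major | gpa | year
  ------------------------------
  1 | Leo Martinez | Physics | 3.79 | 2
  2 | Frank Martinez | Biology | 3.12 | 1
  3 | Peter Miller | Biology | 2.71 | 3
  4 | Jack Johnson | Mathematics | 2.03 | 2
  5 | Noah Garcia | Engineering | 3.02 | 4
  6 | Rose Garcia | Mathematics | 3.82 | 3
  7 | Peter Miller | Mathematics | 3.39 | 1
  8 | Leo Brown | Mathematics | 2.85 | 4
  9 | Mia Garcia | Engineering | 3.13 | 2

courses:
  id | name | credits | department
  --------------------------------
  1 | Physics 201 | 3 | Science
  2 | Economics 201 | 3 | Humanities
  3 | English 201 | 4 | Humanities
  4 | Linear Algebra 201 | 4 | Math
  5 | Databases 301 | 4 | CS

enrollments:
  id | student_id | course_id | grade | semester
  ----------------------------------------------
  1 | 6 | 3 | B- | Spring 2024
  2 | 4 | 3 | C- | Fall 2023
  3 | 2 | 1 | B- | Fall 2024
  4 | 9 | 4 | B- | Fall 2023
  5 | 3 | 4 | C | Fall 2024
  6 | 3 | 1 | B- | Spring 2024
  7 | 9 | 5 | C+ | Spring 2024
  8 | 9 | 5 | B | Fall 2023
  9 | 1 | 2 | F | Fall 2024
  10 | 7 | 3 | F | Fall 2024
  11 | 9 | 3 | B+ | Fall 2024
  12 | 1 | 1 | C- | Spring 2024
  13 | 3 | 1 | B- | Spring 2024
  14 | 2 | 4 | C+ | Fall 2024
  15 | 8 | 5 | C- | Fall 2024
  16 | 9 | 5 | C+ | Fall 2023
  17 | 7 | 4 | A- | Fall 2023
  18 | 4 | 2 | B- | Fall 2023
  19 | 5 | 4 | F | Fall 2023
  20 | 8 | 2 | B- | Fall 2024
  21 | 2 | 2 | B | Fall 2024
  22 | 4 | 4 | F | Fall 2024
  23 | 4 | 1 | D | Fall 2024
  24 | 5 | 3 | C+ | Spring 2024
SELECT name, year FROM students WHERE year > (SELECT MIN(year) FROM students)

Execution result:
name | year
Leo Martinez | 2
Peter Miller | 3
Jack Johnson | 2
Noah Garcia | 4
Rose Garcia | 3
Leo Brown | 4
Mia Garcia | 2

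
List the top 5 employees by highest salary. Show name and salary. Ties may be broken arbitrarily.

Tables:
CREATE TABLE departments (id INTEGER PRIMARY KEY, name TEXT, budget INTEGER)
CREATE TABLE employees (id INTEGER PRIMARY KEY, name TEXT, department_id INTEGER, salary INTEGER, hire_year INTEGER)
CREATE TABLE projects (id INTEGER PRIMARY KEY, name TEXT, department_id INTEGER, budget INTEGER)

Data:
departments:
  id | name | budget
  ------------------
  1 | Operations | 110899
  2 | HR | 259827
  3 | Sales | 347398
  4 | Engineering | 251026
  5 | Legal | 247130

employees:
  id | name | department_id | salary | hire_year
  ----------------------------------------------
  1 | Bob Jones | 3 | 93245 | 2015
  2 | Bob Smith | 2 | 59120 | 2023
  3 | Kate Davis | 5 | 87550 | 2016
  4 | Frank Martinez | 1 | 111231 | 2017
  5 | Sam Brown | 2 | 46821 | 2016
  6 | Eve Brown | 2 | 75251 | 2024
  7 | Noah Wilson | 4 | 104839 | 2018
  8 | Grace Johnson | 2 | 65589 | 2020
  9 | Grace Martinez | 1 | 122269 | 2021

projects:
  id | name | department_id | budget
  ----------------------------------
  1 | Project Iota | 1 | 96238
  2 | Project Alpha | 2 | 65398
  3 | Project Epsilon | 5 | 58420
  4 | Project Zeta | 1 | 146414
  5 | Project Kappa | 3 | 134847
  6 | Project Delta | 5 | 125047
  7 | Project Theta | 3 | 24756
SELECT name, salary FROM employees ORDER BY salary DESC LIMIT 5

Execution result:
name | salary
Grace Martinez | 122269
Frank Martinez | 111231
Noah Wilson | 104839
Bob Jones | 93245
Kate Davis | 87550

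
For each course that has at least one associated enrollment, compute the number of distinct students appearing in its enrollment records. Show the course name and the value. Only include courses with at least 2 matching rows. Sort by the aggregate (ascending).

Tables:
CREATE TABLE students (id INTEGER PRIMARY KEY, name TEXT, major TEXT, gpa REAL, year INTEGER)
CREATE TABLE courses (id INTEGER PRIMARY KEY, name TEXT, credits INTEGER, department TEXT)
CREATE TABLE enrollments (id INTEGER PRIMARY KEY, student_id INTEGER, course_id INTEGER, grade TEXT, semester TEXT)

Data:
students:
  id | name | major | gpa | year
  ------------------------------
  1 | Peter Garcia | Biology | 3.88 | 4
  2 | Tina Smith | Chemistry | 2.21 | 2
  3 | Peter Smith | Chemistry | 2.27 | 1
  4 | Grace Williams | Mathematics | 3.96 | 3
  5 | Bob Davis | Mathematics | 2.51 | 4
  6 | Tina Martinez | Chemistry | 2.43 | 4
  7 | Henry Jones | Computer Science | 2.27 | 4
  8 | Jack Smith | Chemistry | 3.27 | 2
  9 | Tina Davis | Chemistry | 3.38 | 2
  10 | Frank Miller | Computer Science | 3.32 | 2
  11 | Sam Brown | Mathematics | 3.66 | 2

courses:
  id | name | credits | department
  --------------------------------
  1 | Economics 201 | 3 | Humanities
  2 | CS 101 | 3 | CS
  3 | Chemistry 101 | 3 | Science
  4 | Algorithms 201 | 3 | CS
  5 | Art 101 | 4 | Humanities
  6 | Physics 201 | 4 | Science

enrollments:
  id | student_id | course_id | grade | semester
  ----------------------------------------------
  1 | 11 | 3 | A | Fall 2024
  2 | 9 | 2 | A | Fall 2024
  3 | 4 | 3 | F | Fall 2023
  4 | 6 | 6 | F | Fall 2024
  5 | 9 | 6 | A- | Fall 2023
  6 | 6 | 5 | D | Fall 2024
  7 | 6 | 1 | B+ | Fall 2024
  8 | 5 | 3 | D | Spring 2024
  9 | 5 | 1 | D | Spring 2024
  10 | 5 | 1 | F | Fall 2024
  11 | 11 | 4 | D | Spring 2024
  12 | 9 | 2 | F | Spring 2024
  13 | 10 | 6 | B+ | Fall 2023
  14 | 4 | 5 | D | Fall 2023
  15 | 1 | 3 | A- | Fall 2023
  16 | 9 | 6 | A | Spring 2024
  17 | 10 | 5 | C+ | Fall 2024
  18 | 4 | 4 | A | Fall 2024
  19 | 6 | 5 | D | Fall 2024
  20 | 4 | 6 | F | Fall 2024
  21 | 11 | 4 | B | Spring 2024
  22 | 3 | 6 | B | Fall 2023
SELECT p.name, COUNT(DISTINCT c.student_id) AS distinct_student_count FROM enrollments c JOIN courses p ON c.course_id = p.id GROUP BY p.id, p.name HAVING COUNT(*) >= 2 ORDER BY distinct_student_count ASC

Execution result:
name | distinct_student_count
CS 101 | 1
Economics 201 | 2
Algorithms 201 | 2
Art 101 | 3
Chemistry 101 | 4
Physics 201 | 5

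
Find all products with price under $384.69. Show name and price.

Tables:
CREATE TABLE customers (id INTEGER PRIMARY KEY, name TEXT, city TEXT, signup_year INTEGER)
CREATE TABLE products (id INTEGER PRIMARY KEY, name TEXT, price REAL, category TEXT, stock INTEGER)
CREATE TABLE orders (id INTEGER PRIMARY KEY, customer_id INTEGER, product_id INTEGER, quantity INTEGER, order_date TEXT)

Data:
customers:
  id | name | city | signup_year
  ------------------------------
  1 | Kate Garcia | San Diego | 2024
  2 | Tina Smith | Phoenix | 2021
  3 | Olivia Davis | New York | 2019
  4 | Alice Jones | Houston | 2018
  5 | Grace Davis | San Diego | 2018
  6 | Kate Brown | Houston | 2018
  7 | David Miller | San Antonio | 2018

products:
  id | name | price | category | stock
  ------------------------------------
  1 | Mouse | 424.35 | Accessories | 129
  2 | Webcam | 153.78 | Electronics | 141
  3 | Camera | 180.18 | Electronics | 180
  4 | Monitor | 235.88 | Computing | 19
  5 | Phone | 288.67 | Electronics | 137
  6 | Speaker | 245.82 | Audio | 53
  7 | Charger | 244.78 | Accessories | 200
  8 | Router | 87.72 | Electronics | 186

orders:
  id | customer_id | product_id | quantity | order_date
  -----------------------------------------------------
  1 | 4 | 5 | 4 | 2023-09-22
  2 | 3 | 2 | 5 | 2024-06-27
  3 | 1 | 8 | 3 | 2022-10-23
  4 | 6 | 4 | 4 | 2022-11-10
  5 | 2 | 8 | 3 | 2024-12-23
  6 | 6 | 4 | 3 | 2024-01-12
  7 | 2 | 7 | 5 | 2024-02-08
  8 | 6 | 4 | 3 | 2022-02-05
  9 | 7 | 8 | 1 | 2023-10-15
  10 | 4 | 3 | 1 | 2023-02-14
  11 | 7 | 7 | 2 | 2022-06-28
SELECT name, price FROM products WHERE price < 384.69

Execution result:
name | price
Webcam | 153.78
Camera | 180.18
Monitor | 235.88
Phone | 288.67
Speaker | 245.82
Charger | 244.78
Router | 87.72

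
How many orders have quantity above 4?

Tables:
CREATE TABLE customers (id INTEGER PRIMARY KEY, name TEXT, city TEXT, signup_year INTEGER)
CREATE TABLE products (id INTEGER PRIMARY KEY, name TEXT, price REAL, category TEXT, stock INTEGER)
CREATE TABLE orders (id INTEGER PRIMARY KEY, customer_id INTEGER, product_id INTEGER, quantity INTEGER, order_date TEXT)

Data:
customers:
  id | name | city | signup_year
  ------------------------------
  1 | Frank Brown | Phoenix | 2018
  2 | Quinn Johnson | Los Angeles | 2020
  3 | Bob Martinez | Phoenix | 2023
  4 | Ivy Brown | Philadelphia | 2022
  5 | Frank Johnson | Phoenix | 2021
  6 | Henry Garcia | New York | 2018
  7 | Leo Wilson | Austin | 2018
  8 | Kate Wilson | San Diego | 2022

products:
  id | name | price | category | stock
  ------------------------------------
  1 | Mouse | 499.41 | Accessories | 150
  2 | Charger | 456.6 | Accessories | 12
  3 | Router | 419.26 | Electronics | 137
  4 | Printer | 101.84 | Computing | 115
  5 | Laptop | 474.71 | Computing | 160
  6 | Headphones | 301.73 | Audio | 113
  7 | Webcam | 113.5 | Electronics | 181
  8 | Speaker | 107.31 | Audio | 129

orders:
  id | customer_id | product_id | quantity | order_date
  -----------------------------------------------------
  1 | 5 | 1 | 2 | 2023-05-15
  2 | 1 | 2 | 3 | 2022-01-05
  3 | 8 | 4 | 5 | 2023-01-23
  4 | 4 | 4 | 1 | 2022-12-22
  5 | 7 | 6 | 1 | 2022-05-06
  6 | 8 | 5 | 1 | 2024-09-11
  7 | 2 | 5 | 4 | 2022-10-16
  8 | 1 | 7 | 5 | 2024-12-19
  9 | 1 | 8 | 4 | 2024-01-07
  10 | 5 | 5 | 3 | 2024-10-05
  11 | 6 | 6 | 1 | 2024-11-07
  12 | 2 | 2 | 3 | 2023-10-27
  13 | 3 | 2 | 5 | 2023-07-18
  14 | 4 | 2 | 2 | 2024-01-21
SELECT COUNT(*) FROM orders WHERE quantity > 4

Execution result:
3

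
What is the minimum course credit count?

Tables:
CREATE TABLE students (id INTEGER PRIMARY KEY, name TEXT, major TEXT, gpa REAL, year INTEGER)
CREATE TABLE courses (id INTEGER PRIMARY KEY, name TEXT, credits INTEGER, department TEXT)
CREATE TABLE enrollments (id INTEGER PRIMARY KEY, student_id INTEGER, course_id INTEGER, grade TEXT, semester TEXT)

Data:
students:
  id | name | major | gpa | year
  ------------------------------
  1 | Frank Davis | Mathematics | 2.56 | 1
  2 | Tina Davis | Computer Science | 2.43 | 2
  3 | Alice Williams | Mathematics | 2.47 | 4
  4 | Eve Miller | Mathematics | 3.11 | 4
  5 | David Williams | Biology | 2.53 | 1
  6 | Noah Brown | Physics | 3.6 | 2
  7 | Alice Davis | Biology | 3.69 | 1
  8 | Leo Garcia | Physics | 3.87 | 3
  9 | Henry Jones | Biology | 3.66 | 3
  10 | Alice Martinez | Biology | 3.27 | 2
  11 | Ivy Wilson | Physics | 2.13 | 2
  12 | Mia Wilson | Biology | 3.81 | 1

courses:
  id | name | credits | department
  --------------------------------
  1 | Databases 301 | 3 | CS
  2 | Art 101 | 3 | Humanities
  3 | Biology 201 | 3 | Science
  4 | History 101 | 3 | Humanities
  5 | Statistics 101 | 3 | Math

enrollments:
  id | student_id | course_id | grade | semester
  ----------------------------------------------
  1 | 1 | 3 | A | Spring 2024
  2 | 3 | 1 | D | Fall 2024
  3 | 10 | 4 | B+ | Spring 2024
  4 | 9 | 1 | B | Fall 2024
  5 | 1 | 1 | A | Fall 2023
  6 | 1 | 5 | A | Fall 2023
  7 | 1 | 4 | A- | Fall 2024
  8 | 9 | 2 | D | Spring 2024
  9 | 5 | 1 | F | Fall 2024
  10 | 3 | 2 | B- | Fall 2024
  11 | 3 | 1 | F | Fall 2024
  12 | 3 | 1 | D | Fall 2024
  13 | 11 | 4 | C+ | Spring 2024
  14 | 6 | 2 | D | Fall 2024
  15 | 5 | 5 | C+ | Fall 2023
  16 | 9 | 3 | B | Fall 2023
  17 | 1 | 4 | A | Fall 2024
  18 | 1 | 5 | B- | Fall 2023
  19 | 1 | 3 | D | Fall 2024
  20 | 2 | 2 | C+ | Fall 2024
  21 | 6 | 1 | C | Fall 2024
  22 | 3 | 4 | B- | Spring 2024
SELECT MIN(credits) FROM courses

Execution result:
3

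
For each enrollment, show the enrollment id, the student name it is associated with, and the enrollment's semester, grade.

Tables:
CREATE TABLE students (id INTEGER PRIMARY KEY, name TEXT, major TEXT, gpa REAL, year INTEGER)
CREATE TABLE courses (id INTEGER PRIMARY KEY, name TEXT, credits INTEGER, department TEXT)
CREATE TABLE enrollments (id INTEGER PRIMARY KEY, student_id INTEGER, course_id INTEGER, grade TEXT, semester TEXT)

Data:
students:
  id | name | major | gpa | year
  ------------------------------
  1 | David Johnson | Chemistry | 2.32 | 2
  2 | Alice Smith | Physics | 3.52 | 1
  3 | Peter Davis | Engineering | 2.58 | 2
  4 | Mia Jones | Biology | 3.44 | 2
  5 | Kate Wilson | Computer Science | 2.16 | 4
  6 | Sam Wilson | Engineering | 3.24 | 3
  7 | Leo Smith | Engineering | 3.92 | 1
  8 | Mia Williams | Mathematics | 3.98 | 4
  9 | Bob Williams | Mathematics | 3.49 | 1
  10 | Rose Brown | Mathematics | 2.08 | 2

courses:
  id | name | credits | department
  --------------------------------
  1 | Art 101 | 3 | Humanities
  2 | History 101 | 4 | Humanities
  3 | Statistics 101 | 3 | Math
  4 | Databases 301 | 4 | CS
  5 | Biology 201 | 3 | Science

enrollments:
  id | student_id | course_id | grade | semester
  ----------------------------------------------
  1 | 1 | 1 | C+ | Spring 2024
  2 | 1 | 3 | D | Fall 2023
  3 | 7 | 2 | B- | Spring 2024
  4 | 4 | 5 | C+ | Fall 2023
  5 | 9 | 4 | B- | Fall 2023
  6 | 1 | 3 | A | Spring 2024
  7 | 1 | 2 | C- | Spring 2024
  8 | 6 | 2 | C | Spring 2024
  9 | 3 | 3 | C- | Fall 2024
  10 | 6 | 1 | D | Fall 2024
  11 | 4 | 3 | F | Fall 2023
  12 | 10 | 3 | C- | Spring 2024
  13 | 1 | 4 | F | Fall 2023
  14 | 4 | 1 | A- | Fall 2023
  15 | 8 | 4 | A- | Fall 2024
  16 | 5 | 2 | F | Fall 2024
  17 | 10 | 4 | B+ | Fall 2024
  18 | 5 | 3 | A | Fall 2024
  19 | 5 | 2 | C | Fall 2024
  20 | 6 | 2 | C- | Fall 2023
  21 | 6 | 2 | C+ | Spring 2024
SELECT c.id, p.name AS student, c.semester, c.grade FROM enrollments c JOIN students p ON c.student_id = p.id

Execution result:
id | student | semester | grade
1 | David Johnson | Spring 2024 | C+
2 | David Johnson | Fall 2023 | D
3 | Leo Smith | Spring 2024 | B-
4 | Mia Jones | Fall 2023 | C+
5 | Bob Williams | Fall 2023 | B-
6 | David Johnson | Spring 2024 | A
7 | David Johnson | Spring 2024 | C-
8 | Sam Wilson | Spring 2024 | C
9 | Peter Davis | Fall 2024 | C-
10 | Sam Wilson | Fall 2024 | D
11 | Mia Jones | Fall 2023 | F
12 | Rose Brown | Spring 2024 | C-
13 | David Johnson | Fall 2023 | F
14 | Mia Jones | Fall 2023 | A-
15 | Mia Williams | Fall 2024 | A-
16 | Kate Wilson | Fall 2024 | F
17 | Rose Brown | Fall 2024 | B+
18 | Kate Wilson | Fall 2024 | A
19 | Kate Wilson | Fall 2024 | C
20 | Sam Wilson | Fall 2023 | C-
21 | Sam Wilson | Spring 2024 | C+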